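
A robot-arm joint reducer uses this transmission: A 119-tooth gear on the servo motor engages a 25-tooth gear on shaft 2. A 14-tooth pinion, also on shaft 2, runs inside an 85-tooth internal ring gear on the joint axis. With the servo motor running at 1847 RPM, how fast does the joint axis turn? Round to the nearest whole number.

1448 RPM

gear mesh 25/119 = 0.21008 → 1847/0.21008 = 8791.7 RPM
internal gear 85/14 = 6.0714 → 8791.7/6.0714 = 1448 RPM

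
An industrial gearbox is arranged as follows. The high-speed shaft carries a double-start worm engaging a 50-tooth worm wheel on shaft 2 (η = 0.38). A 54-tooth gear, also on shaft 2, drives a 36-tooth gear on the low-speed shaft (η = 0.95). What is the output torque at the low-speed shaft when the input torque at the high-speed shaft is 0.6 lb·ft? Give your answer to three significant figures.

3.61 lb·ft

Worm: ratio = 50/2 = 25; torque at shaft 2 = 0.6 × 25 × 0.38 = 5.7 lb·ft.
Gear mesh: ratio = 36/54 = 0.66667; torque at the low-speed shaft = 5.7 × 0.66667 × 0.95 = 3.61 lb·ft.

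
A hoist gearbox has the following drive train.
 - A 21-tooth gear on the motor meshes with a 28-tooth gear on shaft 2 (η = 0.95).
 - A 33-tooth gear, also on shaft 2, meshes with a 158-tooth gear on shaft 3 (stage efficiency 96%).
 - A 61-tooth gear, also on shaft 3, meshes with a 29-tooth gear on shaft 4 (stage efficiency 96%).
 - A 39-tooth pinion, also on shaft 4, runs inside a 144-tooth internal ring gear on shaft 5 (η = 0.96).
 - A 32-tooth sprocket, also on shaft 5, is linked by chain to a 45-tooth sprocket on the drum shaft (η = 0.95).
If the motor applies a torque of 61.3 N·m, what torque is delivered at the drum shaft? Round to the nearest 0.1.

771.3 N·m

After the gear mesh (28/21): 61.3 × 1.3333 × 0.95 = 77.647 N·m
After the gear mesh (158/33): 77.647 × 4.7879 × 0.96 = 356.89 N·m
After the gear mesh (29/61): 356.89 × 0.47541 × 0.96 = 162.88 N·m
After the internal gear (144/39): 162.88 × 3.6923 × 0.96 = 577.36 N·m
After the chain (45/32): 577.36 × 1.4062 × 0.95 = 771.32 N·m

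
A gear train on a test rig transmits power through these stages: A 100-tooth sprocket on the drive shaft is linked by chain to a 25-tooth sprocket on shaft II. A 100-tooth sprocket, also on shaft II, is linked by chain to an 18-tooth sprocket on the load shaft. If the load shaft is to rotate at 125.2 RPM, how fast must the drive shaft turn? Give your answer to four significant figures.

5.634 RPM

Overall ratio R = 0.25 × 0.18 = 0.045.
Required input speed = output speed × R = 125.2 × 0.045 = 5.634 RPM.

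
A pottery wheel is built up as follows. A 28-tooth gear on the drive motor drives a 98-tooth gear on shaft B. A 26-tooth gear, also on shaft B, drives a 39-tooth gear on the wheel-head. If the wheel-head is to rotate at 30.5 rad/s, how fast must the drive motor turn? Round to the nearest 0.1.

160.1 rad/s

Overall ratio R = 3.5 × 1.5 = 5.25.
Required input speed = output speed × R = 30.5 × 5.25 = 160.12 rad/s.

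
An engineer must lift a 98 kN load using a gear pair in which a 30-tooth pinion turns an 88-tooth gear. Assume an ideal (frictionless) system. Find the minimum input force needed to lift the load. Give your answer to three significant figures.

Gear pair MA = 88/30 = 2.9333.
Effort = load / MA = 98 / 2.9333 = 33.409 kN.

33.4 kN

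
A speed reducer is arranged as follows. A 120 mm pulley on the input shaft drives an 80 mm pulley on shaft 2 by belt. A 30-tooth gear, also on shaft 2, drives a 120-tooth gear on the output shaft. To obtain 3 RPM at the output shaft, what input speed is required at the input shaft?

8 RPM

Overall ratio R = 0.66667 × 4 = 2.6667.
Required input speed = output speed × R = 3 × 2.6667 = 8 RPM.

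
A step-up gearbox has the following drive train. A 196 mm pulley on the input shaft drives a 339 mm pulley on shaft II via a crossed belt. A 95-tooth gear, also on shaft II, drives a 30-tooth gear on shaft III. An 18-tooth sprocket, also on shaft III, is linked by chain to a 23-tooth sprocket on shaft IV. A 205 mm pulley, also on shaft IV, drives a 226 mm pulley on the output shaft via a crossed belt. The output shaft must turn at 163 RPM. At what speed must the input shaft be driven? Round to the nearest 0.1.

Overall ratio R = 1.7296 × 0.31579 × 1.2778 × 1.1024 = 0.7694.
Required input speed = output speed × R = 163 × 0.7694 = 125.41 RPM.

125.4 RPM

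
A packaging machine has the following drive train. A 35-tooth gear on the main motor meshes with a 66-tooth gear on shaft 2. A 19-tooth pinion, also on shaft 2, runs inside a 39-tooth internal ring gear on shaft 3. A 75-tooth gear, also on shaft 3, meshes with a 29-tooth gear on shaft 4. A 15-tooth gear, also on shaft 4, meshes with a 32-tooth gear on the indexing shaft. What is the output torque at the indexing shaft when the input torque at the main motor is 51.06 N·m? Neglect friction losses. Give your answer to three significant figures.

163 N·m

Gear mesh: ratio = 66/35 = 1.8857; torque at shaft 2 = 51.06 × 1.8857 = 96.285 N·m.
Internal gear: ratio = 39/19 = 2.0526; torque at shaft 3 = 96.285 × 2.0526 = 197.64 N·m.
Gear mesh: ratio = 29/75 = 0.38667; torque at shaft 4 = 197.64 × 0.38667 = 76.42 N·m.
Gear mesh: ratio = 32/15 = 2.1333; torque at the indexing shaft = 76.42 × 2.1333 = 163.03 N·m.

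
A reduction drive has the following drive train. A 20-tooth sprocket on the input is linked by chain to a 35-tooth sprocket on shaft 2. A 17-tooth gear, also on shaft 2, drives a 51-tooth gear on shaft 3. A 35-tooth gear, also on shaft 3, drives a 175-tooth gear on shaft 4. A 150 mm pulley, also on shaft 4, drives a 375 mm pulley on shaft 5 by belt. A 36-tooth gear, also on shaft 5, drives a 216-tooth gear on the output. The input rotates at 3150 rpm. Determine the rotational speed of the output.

chain 35/20 = 1.75 → 3150/1.75 = 1800 rpm
gear mesh 51/17 = 3 → 1800/3 = 600 rpm
gear mesh 175/35 = 5 → 600/5 = 120 rpm
belt 375/150 = 2.5 → 120/2.5 = 48 rpm
gear mesh 216/36 = 6 → 48/6 = 8 rpm

8 rpm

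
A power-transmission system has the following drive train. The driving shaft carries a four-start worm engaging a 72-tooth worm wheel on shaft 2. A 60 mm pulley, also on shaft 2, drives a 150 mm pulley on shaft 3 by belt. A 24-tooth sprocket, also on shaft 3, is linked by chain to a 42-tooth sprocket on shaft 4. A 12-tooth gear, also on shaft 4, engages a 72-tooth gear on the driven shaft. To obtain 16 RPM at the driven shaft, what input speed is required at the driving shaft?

Overall ratio R = 18 × 2.5 × 1.75 × 6 = 472.5.
Required input speed = output speed × R = 16 × 472.5 = 7560 RPM.

7560 RPM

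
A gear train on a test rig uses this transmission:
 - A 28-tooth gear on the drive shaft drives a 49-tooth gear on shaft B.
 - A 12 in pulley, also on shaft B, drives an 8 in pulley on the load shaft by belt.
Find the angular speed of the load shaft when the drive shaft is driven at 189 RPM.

162 RPM

the drive shaft → shaft B (gear mesh, 49/28): 189 ÷ 1.75 = 108 RPM
shaft B → the load shaft (belt, 8/12): 108 ÷ 0.66667 = 162 RPM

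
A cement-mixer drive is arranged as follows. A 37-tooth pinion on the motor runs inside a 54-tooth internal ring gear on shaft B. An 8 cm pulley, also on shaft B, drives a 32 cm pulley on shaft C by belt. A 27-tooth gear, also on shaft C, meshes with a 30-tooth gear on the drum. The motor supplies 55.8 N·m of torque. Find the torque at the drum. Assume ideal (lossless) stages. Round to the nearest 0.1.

361.9 N·m

Internal gear: ratio = 54/37 = 1.4595; torque at shaft B = 55.8 × 1.4595 = 81.438 N·m.
Belt: ratio = 32/8 = 4; torque at shaft C = 81.438 × 4 = 325.75 N·m.
Gear mesh: ratio = 30/27 = 1.1111; torque at the drum = 325.75 × 1.1111 = 361.95 N·m.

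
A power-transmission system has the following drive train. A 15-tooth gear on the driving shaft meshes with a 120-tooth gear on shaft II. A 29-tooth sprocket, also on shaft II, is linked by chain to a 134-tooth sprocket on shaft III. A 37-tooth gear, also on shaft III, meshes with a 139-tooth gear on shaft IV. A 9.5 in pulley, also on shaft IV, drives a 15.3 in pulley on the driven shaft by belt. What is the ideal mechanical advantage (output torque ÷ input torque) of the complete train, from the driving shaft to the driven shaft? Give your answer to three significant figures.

Each stage contributes driven/driver: gear mesh 120/15 = 8, chain 134/29 = 4.6207, gear mesh 139/37 = 3.7568, belt 15.3/9.5 = 1.6105.
Overall: 8 × 4.6207 × 3.7568 × 1.6105 = 223.65.

224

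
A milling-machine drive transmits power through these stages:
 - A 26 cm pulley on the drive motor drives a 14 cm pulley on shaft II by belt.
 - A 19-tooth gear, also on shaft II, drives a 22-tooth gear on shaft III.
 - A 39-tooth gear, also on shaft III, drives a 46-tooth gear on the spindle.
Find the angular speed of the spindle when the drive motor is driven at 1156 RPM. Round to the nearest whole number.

1572 RPM

the drive motor → shaft II (belt, 14/26): 1156 ÷ 0.53846 = 2146.9 RPM
shaft II → shaft III (gear mesh, 22/19): 2146.9 ÷ 1.1579 = 1854.1 RPM
shaft III → the spindle (gear mesh, 46/39): 1854.1 ÷ 1.1795 = 1572 RPM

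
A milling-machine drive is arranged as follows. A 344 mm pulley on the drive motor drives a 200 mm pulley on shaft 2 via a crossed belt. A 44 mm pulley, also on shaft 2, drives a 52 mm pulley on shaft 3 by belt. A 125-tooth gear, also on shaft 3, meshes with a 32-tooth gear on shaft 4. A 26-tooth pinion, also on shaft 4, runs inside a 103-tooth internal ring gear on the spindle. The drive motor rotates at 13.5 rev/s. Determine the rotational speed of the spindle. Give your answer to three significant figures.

Belt: ratio = 200/344 = 0.5814, so shaft 2 turns at 13.5 / 0.5814 = 23.22 rev/s.
Belt: ratio = 52/44 = 1.1818, so shaft 3 turns at 23.22 / 1.1818 = 19.648 rev/s.
Gear mesh: ratio = 32/125 = 0.256, so shaft 4 turns at 19.648 / 0.256 = 76.749 rev/s.
Internal gear: ratio = 103/26 = 3.9615, so the spindle turns at 76.749 / 3.9615 = 19.373 rev/s.

19.4 rev/s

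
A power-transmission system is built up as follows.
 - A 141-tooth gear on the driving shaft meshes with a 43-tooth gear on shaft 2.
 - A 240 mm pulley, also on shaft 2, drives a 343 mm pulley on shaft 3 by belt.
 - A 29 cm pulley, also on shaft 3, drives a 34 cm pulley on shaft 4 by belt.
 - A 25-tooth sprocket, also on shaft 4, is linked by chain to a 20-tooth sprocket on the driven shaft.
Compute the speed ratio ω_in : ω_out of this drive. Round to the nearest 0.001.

Each stage contributes driven/driver: gear mesh 43/141 = 0.30496, belt 343/240 = 1.4292, belt 34/29 = 1.1724, chain 20/25 = 0.8.
Overall: 0.30496 × 1.4292 × 1.1724 × 0.8 = 0.40879.

0.409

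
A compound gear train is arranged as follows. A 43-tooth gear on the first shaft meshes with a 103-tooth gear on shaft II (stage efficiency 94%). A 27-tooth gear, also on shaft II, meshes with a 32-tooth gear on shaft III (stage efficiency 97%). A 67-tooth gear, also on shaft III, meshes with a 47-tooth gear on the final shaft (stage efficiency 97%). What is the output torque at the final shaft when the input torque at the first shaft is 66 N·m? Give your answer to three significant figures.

116 N·m

Gear mesh: ratio = 103/43 = 2.3953; torque at shaft II = 66 × 2.3953 × 0.94 = 148.61 N·m.
Gear mesh: ratio = 32/27 = 1.1852; torque at shaft III = 148.61 × 1.1852 × 0.97 = 170.84 N·m.
Gear mesh: ratio = 47/67 = 0.70149; torque at the final shaft = 170.84 × 0.70149 × 0.97 = 116.25 N·m.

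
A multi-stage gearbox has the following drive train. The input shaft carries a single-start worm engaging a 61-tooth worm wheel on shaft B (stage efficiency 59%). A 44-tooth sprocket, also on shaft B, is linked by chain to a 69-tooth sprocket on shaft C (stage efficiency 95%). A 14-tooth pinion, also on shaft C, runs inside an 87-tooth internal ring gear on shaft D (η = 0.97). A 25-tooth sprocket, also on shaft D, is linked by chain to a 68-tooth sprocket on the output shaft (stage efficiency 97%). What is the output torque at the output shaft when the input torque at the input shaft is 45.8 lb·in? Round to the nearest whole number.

39054 lb·in

Worm: ratio = 61/1 = 61; torque at shaft B = 45.8 × 61 × 0.59 = 1648.3 lb·in.
Chain: ratio = 69/44 = 1.5682; torque at shaft C = 1648.3 × 1.5682 × 0.95 = 2455.7 lb·in.
Internal gear: ratio = 87/14 = 6.2143; torque at shaft D = 2455.7 × 6.2143 × 0.97 = 14802 lb·in.
Chain: ratio = 68/25 = 2.72; torque at the output shaft = 14802 × 2.72 × 0.97 = 39054 lb·in.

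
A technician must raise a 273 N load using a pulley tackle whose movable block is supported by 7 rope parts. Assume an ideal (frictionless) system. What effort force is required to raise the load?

Block-and-tackle MA = number of supporting rope parts = 7.
Effort = load / MA = 273 / 7 = 39 N.

39 N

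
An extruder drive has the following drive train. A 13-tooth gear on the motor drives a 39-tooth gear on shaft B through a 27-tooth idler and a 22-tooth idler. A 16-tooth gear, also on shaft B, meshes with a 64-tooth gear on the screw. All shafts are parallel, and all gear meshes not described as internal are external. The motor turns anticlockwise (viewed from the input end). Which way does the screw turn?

the motor → shaft B: driver → idler → idler → driven is 3 external meshes, 3 reversals → CW.
shaft B → the screw: external mesh, 1 reversal → CCW.
4 reversals in total — an even number — so the screw turns the same way as the motor.

anticlockwise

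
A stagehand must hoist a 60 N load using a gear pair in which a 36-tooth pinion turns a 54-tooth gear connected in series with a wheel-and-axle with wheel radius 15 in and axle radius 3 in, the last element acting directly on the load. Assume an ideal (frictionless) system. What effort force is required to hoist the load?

8 N

Gear pair MA = 54/36 = 1.5.
Wheel-and-axle MA = R/r = 15/3 = 5.
Combined ideal MA = 1.5 × 5 = 7.5.
Effort = load / MA = 60 / 7.5 = 8 N.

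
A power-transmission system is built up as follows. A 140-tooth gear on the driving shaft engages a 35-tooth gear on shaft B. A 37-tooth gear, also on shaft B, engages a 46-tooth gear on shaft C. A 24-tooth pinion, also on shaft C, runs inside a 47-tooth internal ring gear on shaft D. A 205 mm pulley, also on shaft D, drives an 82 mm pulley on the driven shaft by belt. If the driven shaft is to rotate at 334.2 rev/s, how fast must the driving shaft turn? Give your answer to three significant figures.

81.4 rev/s

Overall ratio R = 0.25 × 1.2432 × 1.9583 × 0.4 = 0.24347.
Required input speed = output speed × R = 334.2 × 0.24347 = 81.367 rev/s.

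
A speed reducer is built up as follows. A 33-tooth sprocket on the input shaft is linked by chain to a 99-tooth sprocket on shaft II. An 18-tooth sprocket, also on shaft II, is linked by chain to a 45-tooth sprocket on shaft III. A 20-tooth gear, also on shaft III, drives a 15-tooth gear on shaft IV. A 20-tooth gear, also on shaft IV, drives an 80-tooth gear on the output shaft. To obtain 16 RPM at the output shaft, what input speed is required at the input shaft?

Overall ratio R = 3 × 2.5 × 0.75 × 4 = 22.5.
Required input speed = output speed × R = 16 × 22.5 = 360 RPM.

360 RPM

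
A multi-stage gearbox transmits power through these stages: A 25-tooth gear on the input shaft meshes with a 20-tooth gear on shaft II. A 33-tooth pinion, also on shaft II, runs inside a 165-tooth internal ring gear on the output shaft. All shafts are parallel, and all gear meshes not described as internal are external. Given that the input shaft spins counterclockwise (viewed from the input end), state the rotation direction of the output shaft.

the input shaft → shaft II: external mesh, 1 reversal → CW.
shaft II → the output shaft: internal mesh, same direction → CW.
1 reversal in total — an odd number — so the output shaft turns opposite to the input shaft.

clockwise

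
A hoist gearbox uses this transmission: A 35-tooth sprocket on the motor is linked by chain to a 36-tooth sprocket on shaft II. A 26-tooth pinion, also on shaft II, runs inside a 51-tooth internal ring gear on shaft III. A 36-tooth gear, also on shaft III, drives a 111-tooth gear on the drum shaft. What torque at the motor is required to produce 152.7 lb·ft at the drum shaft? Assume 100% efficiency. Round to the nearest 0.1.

24.5 lb·ft

Overall ratio R = 1.0286 × 1.9615 × 3.0833 = 6.2209.
Input torque = output torque / R = 152.7 / 6.2209 = 24.546 lb·ft.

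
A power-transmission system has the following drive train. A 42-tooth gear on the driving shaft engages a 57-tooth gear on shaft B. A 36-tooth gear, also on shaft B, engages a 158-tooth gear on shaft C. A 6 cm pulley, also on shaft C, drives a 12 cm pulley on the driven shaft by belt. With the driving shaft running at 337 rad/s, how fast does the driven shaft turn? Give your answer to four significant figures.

28.29 rad/s

Gear mesh: ratio = 57/42 = 1.3571, so shaft B turns at 337 / 1.3571 = 248.32 rad/s.
Gear mesh: ratio = 158/36 = 4.3889, so shaft C turns at 248.32 / 4.3889 = 56.578 rad/s.
Belt: ratio = 12/6 = 2, so the driven shaft turns at 56.578 / 2 = 28.289 rad/s.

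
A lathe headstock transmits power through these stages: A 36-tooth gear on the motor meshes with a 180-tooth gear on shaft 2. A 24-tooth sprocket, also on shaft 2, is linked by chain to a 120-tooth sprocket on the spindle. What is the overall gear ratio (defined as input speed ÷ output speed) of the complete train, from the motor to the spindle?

25

Each stage contributes driven/driver: gear mesh 180/36 = 5, chain 120/24 = 5.
Overall: 5 × 5 = 25.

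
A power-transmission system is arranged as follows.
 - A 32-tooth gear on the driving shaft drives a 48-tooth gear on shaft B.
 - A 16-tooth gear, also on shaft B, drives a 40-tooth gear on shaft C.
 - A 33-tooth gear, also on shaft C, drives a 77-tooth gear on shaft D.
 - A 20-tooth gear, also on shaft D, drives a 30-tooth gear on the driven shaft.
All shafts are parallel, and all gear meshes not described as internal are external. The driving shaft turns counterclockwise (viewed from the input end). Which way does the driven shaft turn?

the driving shaft → shaft B: external mesh, 1 reversal → CW.
shaft B → shaft C: external mesh, 1 reversal → CCW.
shaft C → shaft D: external mesh, 1 reversal → CW.
shaft D → the driven shaft: external mesh, 1 reversal → CCW.
4 reversals in total — an even number — so the driven shaft turns the same way as the driving shaft.

counterclockwise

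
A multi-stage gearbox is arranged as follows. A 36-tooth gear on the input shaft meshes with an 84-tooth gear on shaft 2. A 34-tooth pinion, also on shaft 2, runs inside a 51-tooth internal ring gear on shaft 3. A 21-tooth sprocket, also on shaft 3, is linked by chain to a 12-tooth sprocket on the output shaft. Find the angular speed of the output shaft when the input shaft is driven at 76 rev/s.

38 rev/s

the input shaft → shaft 2 (gear mesh, 84/36): 76 ÷ 2.3333 = 32.571 rev/s
shaft 2 → shaft 3 (internal gear, 51/34): 32.571 ÷ 1.5 = 21.714 rev/s
shaft 3 → the output shaft (chain, 12/21): 21.714 ÷ 0.57143 = 38 rev/s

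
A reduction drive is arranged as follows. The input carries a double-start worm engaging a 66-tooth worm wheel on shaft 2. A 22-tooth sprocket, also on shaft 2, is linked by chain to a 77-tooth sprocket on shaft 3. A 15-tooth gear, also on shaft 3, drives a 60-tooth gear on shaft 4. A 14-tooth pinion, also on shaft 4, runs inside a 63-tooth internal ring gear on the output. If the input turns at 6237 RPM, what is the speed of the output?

3 RPM

worm 66/2 = 33 → 6237/33 = 189 RPM
chain 77/22 = 3.5 → 189/3.5 = 54 RPM
gear mesh 60/15 = 4 → 54/4 = 13.5 RPM
internal gear 63/14 = 4.5 → 13.5/4.5 = 3 RPM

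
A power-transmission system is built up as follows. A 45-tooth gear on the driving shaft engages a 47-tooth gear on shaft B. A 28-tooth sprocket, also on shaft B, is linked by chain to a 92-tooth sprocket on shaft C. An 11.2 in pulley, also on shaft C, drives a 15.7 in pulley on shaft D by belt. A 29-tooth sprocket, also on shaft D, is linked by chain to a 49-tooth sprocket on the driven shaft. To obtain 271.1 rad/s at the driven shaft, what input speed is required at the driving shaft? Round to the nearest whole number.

2204 rad/s

Overall ratio R = 1.0444 × 3.2857 × 1.4018 × 1.6897 = 8.1282.
Required input speed = output speed × R = 271.1 × 8.1282 = 2203.6 rad/s.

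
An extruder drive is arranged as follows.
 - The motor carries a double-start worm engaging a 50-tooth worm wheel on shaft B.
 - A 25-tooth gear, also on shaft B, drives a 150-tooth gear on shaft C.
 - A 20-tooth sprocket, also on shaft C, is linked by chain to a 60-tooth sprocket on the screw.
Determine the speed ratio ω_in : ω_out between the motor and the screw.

450

Each stage contributes driven/driver: worm 50/2 = 25, gear mesh 150/25 = 6, chain 60/20 = 3.
Overall: 25 × 6 × 3 = 450.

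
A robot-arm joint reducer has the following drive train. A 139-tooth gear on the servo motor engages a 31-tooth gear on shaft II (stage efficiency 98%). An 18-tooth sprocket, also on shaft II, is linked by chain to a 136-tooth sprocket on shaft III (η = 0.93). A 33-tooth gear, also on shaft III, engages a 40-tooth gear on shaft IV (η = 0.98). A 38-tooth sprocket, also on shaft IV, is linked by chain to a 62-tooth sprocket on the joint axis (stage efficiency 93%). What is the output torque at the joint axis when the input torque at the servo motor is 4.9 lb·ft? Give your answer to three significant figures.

gear mesh 31/139 = 0.22302 → τ = 4.9·0.22302·0.98 = 1.0709 lb·ft
chain 136/18 = 7.5556 → τ = 1.0709·7.5556·0.93 = 7.5252 lb·ft
gear mesh 40/33 = 1.2121 → τ = 7.5252·1.2121·0.98 = 8.939 lb·ft
chain 62/38 = 1.6316 → τ = 8.939·1.6316·0.93 = 13.564 lb·ft

13.6 lb·ft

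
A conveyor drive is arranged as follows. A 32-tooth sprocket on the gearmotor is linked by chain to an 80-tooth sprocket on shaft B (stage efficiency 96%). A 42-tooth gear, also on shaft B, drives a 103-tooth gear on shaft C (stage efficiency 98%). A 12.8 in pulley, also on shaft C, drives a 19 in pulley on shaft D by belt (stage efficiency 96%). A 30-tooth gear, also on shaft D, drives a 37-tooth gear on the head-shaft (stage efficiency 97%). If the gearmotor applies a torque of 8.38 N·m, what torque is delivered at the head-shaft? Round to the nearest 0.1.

82.4 N·m

After the chain (80/32): 8.38 × 2.5 × 0.96 = 20.112 N·m
After the gear mesh (103/42): 20.112 × 2.4524 × 0.98 = 48.336 N·m
After the belt (19/12.8): 48.336 × 1.4844 × 0.96 = 68.879 N·m
After the gear mesh (37/30): 68.879 × 1.2333 × 0.97 = 82.402 N·m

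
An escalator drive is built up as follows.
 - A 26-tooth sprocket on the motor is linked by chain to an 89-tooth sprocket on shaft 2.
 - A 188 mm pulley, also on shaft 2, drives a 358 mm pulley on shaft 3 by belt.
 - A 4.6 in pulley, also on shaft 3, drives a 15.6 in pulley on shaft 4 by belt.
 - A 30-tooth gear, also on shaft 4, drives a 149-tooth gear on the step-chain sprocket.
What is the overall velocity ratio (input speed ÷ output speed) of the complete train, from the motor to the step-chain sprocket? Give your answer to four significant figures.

109.8

Each stage contributes driven/driver: chain 89/26 = 3.4231, belt 358/188 = 1.9043, belt 15.6/4.6 = 3.3913, gear mesh 149/30 = 4.9667.
Overall: 3.4231 × 1.9043 × 3.3913 × 4.9667 = 109.79.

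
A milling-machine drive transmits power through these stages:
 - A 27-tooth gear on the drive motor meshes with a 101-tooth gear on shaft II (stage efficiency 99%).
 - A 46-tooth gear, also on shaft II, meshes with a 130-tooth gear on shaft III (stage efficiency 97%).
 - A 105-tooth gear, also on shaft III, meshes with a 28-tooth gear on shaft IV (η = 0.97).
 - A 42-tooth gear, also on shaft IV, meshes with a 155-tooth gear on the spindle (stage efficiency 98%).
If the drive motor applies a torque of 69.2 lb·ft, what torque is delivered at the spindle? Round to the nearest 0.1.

657.2 lb·ft

gear mesh 101/27 = 3.7407 → τ = 69.2·3.7407·0.99 = 256.27 lb·ft
gear mesh 130/46 = 2.8261 → τ = 256.27·2.8261·0.97 = 702.52 lb·ft
gear mesh 28/105 = 0.26667 → τ = 702.52·0.26667·0.97 = 181.72 lb·ft
gear mesh 155/42 = 3.6905 → τ = 181.72·3.6905·0.98 = 657.21 lb·ft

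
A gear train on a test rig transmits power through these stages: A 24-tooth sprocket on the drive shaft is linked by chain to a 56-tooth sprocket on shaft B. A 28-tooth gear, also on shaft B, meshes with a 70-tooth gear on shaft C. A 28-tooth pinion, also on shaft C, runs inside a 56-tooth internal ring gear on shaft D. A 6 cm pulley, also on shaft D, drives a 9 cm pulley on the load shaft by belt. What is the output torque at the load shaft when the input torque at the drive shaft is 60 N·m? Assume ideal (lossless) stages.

1050 N·m

chain 56/24 = 2.3333 → τ = 60·2.3333 = 140 N·m
gear mesh 70/28 = 2.5 → τ = 140·2.5 = 350 N·m
internal gear 56/28 = 2 → τ = 350·2 = 700 N·m
belt 9/6 = 1.5 → τ = 700·1.5 = 1050 N·m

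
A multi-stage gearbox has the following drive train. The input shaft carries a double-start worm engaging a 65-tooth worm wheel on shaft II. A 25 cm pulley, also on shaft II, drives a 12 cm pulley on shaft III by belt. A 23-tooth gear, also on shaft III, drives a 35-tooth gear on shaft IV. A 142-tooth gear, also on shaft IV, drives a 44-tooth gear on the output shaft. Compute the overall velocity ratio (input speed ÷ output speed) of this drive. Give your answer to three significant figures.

Each stage contributes driven/driver: worm 65/2 = 32.5, belt 12/25 = 0.48, gear mesh 35/23 = 1.5217, gear mesh 44/142 = 0.30986.
Overall: 32.5 × 0.48 × 1.5217 × 0.30986 = 7.3558.

7.36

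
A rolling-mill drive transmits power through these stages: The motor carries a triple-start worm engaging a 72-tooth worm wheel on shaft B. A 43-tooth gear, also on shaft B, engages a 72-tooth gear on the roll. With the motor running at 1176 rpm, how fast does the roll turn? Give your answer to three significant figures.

the motor → shaft B (worm, 72/3): 1176 ÷ 24 = 49 rpm
shaft B → the roll (gear mesh, 72/43): 49 ÷ 1.6744 = 29.264 rpm

29.3 rpm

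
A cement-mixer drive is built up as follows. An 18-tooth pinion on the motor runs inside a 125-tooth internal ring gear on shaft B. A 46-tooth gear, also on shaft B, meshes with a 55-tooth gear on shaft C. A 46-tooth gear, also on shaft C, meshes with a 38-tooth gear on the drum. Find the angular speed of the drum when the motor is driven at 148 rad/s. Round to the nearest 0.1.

21.6 rad/s

Internal gear: ratio = 125/18 = 6.9444, so shaft B turns at 148 / 6.9444 = 21.312 rad/s.
Gear mesh: ratio = 55/46 = 1.1957, so shaft C turns at 21.312 / 1.1957 = 17.825 rad/s.
Gear mesh: ratio = 38/46 = 0.82609, so the drum turns at 17.825 / 0.82609 = 21.577 rad/s.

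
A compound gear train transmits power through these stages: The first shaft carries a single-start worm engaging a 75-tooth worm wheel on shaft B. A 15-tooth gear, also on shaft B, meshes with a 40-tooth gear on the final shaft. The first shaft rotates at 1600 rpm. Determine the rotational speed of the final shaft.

8 rpm

Worm: ratio = 75/1 = 75, so shaft B turns at 1600 / 75 = 21.333 rpm.
Gear mesh: ratio = 40/15 = 2.6667, so the final shaft turns at 21.333 / 2.6667 = 8 rpm.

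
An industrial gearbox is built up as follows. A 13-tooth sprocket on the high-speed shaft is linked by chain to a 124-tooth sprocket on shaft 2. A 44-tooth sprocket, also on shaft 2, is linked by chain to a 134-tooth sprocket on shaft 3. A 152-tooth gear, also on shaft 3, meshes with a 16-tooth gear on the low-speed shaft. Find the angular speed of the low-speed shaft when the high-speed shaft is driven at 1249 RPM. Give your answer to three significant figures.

the high-speed shaft → shaft 2 (chain, 124/13): 1249 ÷ 9.5385 = 130.94 RPM
shaft 2 → shaft 3 (chain, 134/44): 130.94 ÷ 3.0455 = 42.996 RPM
shaft 3 → the low-speed shaft (gear mesh, 16/152): 42.996 ÷ 0.10526 = 408.47 RPM

408 RPM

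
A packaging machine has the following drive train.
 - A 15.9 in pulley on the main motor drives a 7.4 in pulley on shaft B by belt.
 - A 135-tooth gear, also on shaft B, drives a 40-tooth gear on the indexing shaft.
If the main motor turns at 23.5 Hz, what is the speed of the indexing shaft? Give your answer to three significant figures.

Belt: ratio = 7.4/15.9 = 0.46541, so shaft B turns at 23.5 / 0.46541 = 50.493 Hz.
Gear mesh: ratio = 40/135 = 0.2963, so the indexing shaft turns at 50.493 / 0.2963 = 170.41 Hz.

170 Hz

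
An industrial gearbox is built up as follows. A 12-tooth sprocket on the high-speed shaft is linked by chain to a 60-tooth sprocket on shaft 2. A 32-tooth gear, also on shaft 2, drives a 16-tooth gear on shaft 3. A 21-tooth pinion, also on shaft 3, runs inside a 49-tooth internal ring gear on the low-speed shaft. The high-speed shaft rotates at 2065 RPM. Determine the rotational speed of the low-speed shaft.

the high-speed shaft → shaft 2 (chain, 60/12): 2065 ÷ 5 = 413 RPM
shaft 2 → shaft 3 (gear mesh, 16/32): 413 ÷ 0.5 = 826 RPM
shaft 3 → the low-speed shaft (internal gear, 49/21): 826 ÷ 2.3333 = 354 RPM

354 RPM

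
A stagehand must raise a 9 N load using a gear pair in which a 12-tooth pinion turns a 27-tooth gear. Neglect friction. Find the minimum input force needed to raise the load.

Gear pair MA = 27/12 = 2.25.
Effort = load / MA = 9 / 2.25 = 4 N.

4 N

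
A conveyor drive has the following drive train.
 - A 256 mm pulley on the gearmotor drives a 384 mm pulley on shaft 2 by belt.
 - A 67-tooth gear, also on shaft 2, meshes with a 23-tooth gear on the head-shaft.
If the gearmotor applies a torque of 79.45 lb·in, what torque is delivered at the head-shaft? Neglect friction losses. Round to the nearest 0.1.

belt 384/256 = 1.5 → τ = 79.45·1.5 = 119.18 lb·in
gear mesh 23/67 = 0.34328 → τ = 119.18·0.34328 = 40.911 lb·in

40.9 lb·in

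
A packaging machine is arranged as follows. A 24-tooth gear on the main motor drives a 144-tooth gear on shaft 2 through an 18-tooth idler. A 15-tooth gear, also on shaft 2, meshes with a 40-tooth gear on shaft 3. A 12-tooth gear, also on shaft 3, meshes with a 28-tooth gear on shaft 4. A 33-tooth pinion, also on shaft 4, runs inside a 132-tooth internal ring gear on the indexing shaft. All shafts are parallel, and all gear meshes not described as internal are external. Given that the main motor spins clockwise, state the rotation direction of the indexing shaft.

clockwise

the main motor → shaft 2: driver → idler → driven is 2 external meshes, 2 reversals → CW.
shaft 2 → shaft 3: external mesh, 1 reversal → CCW.
shaft 3 → shaft 4: external mesh, 1 reversal → CW.
shaft 4 → the indexing shaft: internal mesh, same direction → CW.
4 reversals in total — an even number — so the indexing shaft turns the same way as the main motor.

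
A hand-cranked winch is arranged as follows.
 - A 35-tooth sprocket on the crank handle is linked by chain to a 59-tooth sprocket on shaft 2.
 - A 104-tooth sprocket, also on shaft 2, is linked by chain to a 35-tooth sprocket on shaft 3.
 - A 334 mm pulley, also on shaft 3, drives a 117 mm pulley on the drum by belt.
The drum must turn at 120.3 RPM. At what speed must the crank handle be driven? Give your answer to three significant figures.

23.9 RPM

Overall ratio R = 1.6857 × 0.33654 × 0.3503 = 0.19873.
Required input speed = output speed × R = 120.3 × 0.19873 = 23.907 RPM.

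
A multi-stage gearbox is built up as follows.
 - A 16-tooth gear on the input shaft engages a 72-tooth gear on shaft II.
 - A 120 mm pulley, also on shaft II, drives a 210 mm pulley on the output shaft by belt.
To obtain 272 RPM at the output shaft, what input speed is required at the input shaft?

Overall ratio R = 4.5 × 1.75 = 7.875.
Required input speed = output speed × R = 272 × 7.875 = 2142 RPM.

2142 RPM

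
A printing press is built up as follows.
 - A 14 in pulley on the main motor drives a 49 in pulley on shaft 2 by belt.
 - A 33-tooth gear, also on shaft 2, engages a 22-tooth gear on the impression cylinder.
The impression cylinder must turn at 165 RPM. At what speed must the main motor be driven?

385 RPM

Overall ratio R = 3.5 × 0.66667 = 2.3333.
Required input speed = output speed × R = 165 × 2.3333 = 385 RPM.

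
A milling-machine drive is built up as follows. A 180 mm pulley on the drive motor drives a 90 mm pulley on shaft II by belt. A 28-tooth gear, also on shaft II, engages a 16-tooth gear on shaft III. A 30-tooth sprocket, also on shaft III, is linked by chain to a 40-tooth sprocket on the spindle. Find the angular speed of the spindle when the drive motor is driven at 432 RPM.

the drive motor → shaft II (belt, 90/180): 432 ÷ 0.5 = 864 RPM
shaft II → shaft III (gear mesh, 16/28): 864 ÷ 0.57143 = 1512 RPM
shaft III → the spindle (chain, 40/30): 1512 ÷ 1.3333 = 1134 RPM

1134 RPM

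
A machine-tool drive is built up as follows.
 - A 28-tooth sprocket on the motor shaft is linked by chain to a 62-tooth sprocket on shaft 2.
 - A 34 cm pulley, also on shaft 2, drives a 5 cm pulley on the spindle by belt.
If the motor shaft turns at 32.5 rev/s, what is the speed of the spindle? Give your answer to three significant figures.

the motor shaft → shaft 2 (chain, 62/28): 32.5 ÷ 2.2143 = 14.677 rev/s
shaft 2 → the spindle (belt, 5/34): 14.677 ÷ 0.14706 = 99.806 rev/s

99.8 rev/s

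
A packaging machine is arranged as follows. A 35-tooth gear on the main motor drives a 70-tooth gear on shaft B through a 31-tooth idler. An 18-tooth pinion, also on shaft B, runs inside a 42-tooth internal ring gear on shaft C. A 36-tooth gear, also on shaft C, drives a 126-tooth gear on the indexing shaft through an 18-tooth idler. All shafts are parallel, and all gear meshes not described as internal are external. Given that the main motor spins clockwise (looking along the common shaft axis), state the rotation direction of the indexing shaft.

the main motor → shaft B: driver → idler → driven is 2 external meshes, 2 reversals → CW.
shaft B → shaft C: internal mesh, same direction → CW.
shaft C → the indexing shaft: driver → idler → driven is 2 external meshes, 2 reversals → CW.
4 reversals in total — an even number — so the indexing shaft turns the same way as the main motor.

clockwise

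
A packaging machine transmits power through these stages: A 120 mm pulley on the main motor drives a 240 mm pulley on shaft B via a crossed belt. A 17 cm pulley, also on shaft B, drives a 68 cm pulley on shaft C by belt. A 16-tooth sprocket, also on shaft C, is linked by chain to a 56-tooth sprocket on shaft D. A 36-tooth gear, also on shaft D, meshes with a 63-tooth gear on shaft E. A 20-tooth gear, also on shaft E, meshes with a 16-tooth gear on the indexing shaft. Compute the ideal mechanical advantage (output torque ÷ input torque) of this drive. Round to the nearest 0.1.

Each stage contributes driven/driver: belt 240/120 = 2, belt 68/17 = 4, chain 56/16 = 3.5, gear mesh 63/36 = 1.75, gear mesh 16/20 = 0.8.
Overall: 2 × 4 × 3.5 × 1.75 × 0.8 = 39.2.

39.2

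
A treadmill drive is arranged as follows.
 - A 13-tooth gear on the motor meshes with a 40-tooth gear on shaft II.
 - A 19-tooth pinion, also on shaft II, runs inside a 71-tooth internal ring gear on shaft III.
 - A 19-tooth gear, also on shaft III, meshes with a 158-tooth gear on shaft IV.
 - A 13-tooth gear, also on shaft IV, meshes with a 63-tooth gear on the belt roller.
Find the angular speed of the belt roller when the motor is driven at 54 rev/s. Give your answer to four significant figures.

0.1165 rev/s

gear mesh 40/13 = 3.0769 → 54/3.0769 = 17.55 rev/s
internal gear 71/19 = 3.7368 → 17.55/3.7368 = 4.6965 rev/s
gear mesh 158/19 = 8.3158 → 4.6965/8.3158 = 0.56477 rev/s
gear mesh 63/13 = 4.8462 → 0.56477/4.8462 = 0.11654 rev/s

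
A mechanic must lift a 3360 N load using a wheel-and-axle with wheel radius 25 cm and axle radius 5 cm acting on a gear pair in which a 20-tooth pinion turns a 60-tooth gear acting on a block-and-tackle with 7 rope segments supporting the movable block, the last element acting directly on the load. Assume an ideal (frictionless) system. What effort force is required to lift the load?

32 N

Wheel-and-axle MA = R/r = 25/5 = 5.
Gear pair MA = 60/20 = 3.
Block-and-tackle MA = number of supporting rope parts = 7.
Combined ideal MA = 5 × 3 × 7 = 105.
Effort = load / MA = 3360 / 105 = 32 N.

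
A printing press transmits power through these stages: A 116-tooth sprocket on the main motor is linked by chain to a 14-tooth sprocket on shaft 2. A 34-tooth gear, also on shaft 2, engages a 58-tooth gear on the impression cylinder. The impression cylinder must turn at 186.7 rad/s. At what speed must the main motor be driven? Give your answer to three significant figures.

38.4 rad/s

Overall ratio R = 0.12069 × 1.7059 = 0.20588.
Required input speed = output speed × R = 186.7 × 0.20588 = 38.438 rad/s.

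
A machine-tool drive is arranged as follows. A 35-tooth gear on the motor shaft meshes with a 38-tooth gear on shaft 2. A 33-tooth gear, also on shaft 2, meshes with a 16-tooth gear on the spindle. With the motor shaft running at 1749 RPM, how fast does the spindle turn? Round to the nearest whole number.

3323 RPM

Gear mesh: ratio = 38/35 = 1.0857, so shaft 2 turns at 1749 / 1.0857 = 1610.9 RPM.
Gear mesh: ratio = 16/33 = 0.48485, so the spindle turns at 1610.9 / 0.48485 = 3322.5 RPM.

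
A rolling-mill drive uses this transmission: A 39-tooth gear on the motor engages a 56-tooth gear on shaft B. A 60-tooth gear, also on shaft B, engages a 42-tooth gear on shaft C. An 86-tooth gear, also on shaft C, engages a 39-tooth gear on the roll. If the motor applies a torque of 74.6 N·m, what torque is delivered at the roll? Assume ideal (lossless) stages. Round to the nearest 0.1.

34.0 N·m

After the gear mesh (56/39): 74.6 × 1.4359 = 107.12 N·m
After the gear mesh (42/60): 107.12 × 0.7 = 74.983 N·m
After the gear mesh (39/86): 74.983 × 0.45349 = 34.004 N·m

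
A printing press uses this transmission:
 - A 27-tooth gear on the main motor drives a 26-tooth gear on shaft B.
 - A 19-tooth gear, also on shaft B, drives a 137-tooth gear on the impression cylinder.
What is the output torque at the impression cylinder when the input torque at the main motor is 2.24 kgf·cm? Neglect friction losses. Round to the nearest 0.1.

15.6 kgf·cm

Gear mesh: ratio = 26/27 = 0.96296; torque at shaft B = 2.24 × 0.96296 = 2.157 kgf·cm.
Gear mesh: ratio = 137/19 = 7.2105; torque at the impression cylinder = 2.157 × 7.2105 = 15.553 kgf·cm.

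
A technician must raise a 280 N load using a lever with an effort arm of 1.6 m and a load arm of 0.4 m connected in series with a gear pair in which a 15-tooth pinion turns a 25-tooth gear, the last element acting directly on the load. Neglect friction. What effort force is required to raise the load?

Lever MA = effort arm / load arm = 1.6/0.4 = 4.
Gear pair MA = 25/15 = 1.6667.
Combined ideal MA = 4 × 1.6667 = 6.6667.
Effort = load / MA = 280 / 6.6667 = 42 N.

42 N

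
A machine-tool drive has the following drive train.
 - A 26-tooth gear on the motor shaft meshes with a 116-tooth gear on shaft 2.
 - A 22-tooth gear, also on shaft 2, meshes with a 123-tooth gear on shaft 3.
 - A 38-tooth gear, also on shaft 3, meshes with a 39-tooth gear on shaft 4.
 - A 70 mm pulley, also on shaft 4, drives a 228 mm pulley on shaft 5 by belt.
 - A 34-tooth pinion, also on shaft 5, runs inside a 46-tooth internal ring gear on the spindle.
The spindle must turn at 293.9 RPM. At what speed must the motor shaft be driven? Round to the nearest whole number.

33156 RPM

Overall ratio R = 4.4615 × 5.5909 × 1.0263 × 3.2571 × 1.3529 = 112.81.
Required input speed = output speed × R = 293.9 × 112.81 = 33156 RPM.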